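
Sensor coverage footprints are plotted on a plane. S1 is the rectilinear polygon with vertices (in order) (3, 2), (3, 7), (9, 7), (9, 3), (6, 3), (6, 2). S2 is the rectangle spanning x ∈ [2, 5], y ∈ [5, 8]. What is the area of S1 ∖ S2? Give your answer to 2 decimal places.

23.00

|S1| = 27, |S1∩S2| = 4.
|S1 ∖ S2| = |S1| − |S1∩S2| = 27 − 4 = 23.00.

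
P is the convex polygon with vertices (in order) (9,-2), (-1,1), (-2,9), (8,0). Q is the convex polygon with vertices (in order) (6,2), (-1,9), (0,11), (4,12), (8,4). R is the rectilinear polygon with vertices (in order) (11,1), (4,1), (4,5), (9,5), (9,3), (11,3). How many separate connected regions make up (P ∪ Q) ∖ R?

2

(P ∪ Q) ∖ R splits into 2 disjoint pieces (area 40.2444, area 35.75).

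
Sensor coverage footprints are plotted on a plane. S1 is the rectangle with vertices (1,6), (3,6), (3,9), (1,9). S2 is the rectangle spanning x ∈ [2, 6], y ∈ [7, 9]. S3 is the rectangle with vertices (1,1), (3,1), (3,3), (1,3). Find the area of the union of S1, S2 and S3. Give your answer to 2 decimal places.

By inclusion–exclusion:
Individual areas: |S1| = 6, |S2| = 8, |S3| = 4.
|S1∩S2|: x∈[2,3], y∈[7,9] → 1·2 = 2.
|S1∩S3| = 0 (no overlap).
|S2∩S3| = 0 (no overlap).
|S1∩S2∩S3| = 0.
|S1 ∪ S2 ∪ S3| = 18 − 2 + 0 = 16.00.

16.00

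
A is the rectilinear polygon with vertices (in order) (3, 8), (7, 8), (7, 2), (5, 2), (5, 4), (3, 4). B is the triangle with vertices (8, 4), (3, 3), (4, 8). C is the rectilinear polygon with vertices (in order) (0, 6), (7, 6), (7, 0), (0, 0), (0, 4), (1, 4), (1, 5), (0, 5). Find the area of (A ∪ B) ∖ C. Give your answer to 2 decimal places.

|A ∪ B| = 22.1.
|(A ∪ B) ∩ C| = 13.5.
|(A ∪ B) ∖ C| = 22.1 − 13.5 = 8.60.

8.60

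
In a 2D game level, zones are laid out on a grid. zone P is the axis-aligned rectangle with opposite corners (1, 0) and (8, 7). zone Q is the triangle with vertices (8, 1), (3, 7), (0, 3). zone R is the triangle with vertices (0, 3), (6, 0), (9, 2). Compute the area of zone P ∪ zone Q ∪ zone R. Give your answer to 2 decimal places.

50.31

By inclusion–exclusion:
Individual areas: |zone P| = 49, |zone Q| = 19, |zone R| = 10.5.
|zone P∩zone Q| = 18.2083.
|zone P∩zone R| = 9.9167.
|zone Q∩zone R| = 3.8467.
|zone P∩zone Q∩zone R| = 3.7773.
|zone P ∪ zone Q ∪ zone R| = 78.5 − 31.9717 + 3.7773 = 50.31.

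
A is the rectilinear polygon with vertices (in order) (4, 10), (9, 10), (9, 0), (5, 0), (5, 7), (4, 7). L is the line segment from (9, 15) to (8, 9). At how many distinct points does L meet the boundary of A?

1

The segment meets the boundary at (8.167,10).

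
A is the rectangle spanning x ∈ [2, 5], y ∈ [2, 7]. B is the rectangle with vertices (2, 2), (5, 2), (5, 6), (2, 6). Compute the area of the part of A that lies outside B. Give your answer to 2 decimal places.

3.00

|A∩B|: x∈[2,5], y∈[2,6] → 3·4 = 12.
|A| = 15.
|A ∖ B| = |A| − |A∩B| = 15 − 12 = 3.00.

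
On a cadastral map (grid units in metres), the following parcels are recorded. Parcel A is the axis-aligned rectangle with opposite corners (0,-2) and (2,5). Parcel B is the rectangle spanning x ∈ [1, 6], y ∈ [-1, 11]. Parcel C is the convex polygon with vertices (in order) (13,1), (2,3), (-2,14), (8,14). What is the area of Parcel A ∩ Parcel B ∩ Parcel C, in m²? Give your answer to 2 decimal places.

0.73

The intersection is the polygon with vertices (2,3), (1.273,5), (2,5).
By the shoelace formula its area is 0.73.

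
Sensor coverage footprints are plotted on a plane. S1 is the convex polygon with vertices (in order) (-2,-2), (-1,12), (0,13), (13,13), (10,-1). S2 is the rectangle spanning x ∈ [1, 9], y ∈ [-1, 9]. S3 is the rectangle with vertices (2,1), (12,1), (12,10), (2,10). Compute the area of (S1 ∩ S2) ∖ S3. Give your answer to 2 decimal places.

|S1 ∩ S2| = 80.
|(S1 ∩ S2) ∩ S3| = 56.
|(S1 ∩ S2) ∖ S3| = 80 − 56 = 24.00.

24.00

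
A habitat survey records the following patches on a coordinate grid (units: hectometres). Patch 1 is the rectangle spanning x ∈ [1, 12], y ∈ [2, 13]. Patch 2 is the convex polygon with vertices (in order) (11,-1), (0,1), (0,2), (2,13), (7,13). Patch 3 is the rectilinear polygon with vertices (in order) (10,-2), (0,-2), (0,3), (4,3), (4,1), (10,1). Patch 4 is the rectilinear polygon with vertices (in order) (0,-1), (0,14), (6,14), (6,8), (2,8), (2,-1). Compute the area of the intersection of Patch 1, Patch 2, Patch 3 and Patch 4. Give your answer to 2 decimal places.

The intersection is the polygon with vertices (1,3), (2,3), (2,2), (1,2).
By the shoelace formula its area is 1.00.

1.00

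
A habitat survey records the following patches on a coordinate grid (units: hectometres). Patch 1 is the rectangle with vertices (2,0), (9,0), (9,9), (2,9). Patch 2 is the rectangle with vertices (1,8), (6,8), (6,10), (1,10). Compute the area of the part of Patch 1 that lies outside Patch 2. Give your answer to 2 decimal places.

59.00

|Patch 1∩Patch 2|: x∈[2,6], y∈[8,9] → 4·1 = 4.
|Patch 1| = 63.
|Patch 1 ∖ Patch 2| = |Patch 1| − |Patch 1∩Patch 2| = 63 − 4 = 59.00.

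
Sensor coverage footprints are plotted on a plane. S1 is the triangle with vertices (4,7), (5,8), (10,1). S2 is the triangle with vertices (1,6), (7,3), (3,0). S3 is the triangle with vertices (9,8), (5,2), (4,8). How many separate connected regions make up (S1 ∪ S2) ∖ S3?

3

(S1 ∪ S2) ∖ S3 splits into 3 disjoint pieces (area 1.9931, area 0.0286, area 13.6364).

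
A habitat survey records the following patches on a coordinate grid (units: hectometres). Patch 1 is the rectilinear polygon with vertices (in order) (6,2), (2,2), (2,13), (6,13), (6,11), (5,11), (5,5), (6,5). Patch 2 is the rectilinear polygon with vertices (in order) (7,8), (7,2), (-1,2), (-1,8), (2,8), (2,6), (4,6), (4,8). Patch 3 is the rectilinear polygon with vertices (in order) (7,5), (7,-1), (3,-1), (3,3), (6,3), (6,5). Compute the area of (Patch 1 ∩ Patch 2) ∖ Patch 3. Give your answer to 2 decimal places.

14.00

|Patch 1 ∩ Patch 2| = 17.
|(Patch 1 ∩ Patch 2) ∩ Patch 3| = 3.
|(Patch 1 ∩ Patch 2) ∖ Patch 3| = 17 − 3 = 14.00.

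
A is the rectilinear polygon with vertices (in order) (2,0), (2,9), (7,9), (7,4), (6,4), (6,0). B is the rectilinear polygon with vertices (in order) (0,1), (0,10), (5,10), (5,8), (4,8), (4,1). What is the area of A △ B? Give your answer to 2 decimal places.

45.00

|A| = 41, |B| = 38, |A∩B| = 17.
|A △ B| = |A| + |B| − 2·|A∩B| = 41 + 38 − 34 = 45.00.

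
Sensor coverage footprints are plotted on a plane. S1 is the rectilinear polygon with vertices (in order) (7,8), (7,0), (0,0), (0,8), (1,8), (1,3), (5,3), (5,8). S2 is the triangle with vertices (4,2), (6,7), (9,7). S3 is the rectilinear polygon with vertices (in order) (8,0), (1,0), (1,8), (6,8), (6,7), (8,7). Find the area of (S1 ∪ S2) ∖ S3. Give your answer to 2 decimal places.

|S1 ∪ S2| = 38.45.
|(S1 ∪ S2) ∩ S3| = 28.95.
|(S1 ∪ S2) ∖ S3| = 38.45 − 28.95 = 9.50.

9.50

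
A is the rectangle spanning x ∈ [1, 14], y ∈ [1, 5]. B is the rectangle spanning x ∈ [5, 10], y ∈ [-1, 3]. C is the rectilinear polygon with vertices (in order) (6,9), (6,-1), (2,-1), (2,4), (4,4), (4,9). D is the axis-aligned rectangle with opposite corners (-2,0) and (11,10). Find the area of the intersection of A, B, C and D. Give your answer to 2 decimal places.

2.00

The intersection is the polygon with vertices (6,3), (6,1), (5,1), (5,3).
By the shoelace formula its area is 2.00.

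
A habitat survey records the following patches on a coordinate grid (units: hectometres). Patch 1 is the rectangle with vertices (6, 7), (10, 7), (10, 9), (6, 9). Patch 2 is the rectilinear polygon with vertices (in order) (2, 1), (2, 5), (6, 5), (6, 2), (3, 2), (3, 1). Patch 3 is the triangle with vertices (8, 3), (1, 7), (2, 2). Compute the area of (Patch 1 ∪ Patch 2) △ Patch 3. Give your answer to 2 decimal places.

16.45

|Patch 1 ∪ Patch 2| = 21.
|(Patch 1 ∪ Patch 2) ∩ Patch 3| = 10.0238.
|(Patch 1 ∪ Patch 2) △ Patch 3| = 21 + 15.5 − 20.0476 = 16.45.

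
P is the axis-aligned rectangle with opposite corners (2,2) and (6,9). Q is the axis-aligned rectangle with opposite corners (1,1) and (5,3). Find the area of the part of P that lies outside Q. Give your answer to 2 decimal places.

|P∩Q|: x∈[2,5], y∈[2,3] → 3·1 = 3.
|P| = 28.
|P ∖ Q| = |P| − |P∩Q| = 28 − 3 = 25.00.

25.00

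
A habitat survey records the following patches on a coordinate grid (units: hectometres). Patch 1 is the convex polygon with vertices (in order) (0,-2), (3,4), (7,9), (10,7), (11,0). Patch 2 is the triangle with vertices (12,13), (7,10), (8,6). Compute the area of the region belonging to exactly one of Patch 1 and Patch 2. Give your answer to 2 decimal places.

75.11

|Patch 1| = 67.5, |Patch 2| = 11.5, |Patch 1∩Patch 2| = 1.9431.
|Patch 1 △ Patch 2| = |Patch 1| + |Patch 2| − 2·|Patch 1∩Patch 2| = 67.5 + 11.5 − 3.8862 = 75.11.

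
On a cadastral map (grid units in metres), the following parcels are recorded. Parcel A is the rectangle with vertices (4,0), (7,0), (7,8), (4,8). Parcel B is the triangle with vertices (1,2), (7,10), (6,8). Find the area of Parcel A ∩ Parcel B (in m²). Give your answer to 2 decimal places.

0.90

The intersection is the polygon with vertices (6,8), (4,5.6), (4,6), (5.5,8).
By the shoelace formula its area is 0.90.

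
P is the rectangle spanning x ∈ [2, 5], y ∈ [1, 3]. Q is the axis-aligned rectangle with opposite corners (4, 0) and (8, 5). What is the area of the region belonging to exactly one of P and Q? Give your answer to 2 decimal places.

22.00

|P∩Q|: x∈[4,5], y∈[1,3] → 1·2 = 2.
|P △ Q| = |P| + |Q| − 2·|P∩Q| = 6 + 20 − 4 = 22.00.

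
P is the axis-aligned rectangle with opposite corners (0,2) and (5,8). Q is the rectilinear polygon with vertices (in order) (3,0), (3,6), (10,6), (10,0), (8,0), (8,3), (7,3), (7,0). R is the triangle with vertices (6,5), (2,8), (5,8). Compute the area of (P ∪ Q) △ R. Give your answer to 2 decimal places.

|P ∪ Q| = 61.
|(P ∪ Q) ∩ R| = 3.8333.
|(P ∪ Q) △ R| = 61 + 4.5 − 7.6667 = 57.83.

57.83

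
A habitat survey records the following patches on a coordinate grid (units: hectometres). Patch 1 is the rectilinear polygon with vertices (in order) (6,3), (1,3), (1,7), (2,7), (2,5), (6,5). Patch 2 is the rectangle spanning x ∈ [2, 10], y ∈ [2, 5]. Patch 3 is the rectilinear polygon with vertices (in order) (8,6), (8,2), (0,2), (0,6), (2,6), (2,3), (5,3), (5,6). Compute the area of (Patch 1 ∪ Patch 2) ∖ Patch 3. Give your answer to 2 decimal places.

|Patch 1 ∪ Patch 2| = 28.
|(Patch 1 ∪ Patch 2) ∩ Patch 3| = 15.
|(Patch 1 ∪ Patch 2) ∖ Patch 3| = 28 − 15 = 13.00.

13.00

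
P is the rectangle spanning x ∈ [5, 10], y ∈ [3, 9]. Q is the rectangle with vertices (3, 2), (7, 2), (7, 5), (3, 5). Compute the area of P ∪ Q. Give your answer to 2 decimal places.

By inclusion–exclusion:
Individual areas: |P| = 30, |Q| = 12.
|P∩Q|: x∈[5,7], y∈[3,5] → 2·2 = 4.
|P ∪ Q| = 42 − 4 = 38.00.

38.00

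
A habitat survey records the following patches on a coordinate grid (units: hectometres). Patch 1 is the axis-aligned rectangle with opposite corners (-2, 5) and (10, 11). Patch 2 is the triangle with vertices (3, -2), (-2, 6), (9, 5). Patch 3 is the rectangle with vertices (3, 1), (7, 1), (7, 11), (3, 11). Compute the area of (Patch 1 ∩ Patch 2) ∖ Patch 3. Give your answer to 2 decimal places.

|Patch 1 ∩ Patch 2| = 5.1875.
|(Patch 1 ∩ Patch 2) ∩ Patch 3| = 1.4545.
|(Patch 1 ∩ Patch 2) ∖ Patch 3| = 5.1875 − 1.4545 = 3.73.

3.73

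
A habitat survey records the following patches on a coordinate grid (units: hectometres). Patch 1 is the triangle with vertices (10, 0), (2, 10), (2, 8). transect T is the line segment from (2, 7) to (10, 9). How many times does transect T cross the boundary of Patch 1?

The segment meets the boundary at (4,7.5), (2.8,7.2).

2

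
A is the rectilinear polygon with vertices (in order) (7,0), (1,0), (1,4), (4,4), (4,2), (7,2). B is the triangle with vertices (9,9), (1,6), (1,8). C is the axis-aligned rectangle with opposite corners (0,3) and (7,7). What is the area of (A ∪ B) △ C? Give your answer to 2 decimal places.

45.33

|A ∪ B| = 26.
|(A ∪ B) ∩ C| = 4.3333.
|(A ∪ B) △ C| = 26 + 28 − 8.6667 = 45.33.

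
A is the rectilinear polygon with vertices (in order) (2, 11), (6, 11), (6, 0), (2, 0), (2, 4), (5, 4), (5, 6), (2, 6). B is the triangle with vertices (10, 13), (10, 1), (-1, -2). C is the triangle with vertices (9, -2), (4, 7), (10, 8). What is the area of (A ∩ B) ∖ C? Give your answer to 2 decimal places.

|A ∩ B| = 17.5394.
|(A ∩ B) ∩ C| = 2.557.
|(A ∩ B) ∖ C| = 17.5394 − 2.557 = 14.98.

14.98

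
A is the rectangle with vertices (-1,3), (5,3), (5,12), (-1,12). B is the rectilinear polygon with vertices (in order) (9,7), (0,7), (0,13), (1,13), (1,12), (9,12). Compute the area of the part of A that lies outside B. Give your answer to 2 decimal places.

|A| = 54, |A∩B| = 25.
|A ∖ B| = |A| − |A∩B| = 54 − 25 = 29.00.

29.00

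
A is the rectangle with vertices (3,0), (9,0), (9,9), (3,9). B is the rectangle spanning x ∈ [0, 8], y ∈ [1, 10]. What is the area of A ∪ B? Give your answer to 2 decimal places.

86.00

By inclusion–exclusion:
Individual areas: |A| = 54, |B| = 72.
|A∩B|: x∈[3,8], y∈[1,9] → 5·8 = 40.
|A ∪ B| = 126 − 40 = 86.00.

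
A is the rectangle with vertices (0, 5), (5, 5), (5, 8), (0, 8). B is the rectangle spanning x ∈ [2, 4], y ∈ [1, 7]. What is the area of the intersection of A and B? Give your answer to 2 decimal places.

4.00

|A∩B|: x∈[2,4], y∈[5,7] → 2·2 = 4.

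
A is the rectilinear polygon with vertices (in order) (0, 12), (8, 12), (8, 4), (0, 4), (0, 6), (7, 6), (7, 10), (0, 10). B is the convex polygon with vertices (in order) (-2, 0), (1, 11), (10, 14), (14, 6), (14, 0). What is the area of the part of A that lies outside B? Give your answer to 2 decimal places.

3.36

|A| = 36, |A∩B| = 32.6364.
|A ∖ B| = |A| − |A∩B| = 36 − 32.6364 = 3.36.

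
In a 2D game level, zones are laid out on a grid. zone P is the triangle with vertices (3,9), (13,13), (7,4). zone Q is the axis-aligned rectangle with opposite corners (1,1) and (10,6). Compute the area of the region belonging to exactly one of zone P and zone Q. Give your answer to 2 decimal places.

72.13

|zone P| = 33, |zone Q| = 45, |zone P∩zone Q| = 2.9333.
|zone P △ zone Q| = |zone P| + |zone Q| − 2·|zone P∩zone Q| = 33 + 45 − 5.8667 = 72.13.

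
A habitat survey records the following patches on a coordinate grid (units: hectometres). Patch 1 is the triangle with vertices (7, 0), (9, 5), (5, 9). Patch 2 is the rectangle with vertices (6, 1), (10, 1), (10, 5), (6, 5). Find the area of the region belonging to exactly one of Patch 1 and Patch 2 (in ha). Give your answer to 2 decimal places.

15.12

|Patch 1| = 14, |Patch 2| = 16, |Patch 1∩Patch 2| = 7.4389.
|Patch 1 △ Patch 2| = |Patch 1| + |Patch 2| − 2·|Patch 1∩Patch 2| = 14 + 16 − 14.8778 = 15.12.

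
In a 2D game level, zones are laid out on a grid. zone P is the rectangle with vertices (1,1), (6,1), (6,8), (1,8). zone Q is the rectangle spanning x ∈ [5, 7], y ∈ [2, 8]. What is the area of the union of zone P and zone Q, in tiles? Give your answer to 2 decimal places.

By inclusion–exclusion:
Individual areas: |zone P| = 35, |zone Q| = 12.
|zone P∩zone Q|: x∈[5,6], y∈[2,8] → 1·6 = 6.
|zone P ∪ zone Q| = 47 − 6 = 41.00.

41.00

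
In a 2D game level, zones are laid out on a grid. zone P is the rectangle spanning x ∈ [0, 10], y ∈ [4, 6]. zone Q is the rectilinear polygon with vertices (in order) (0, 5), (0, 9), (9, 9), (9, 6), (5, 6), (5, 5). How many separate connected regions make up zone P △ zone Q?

zone P △ zone Q is a single connected region.

1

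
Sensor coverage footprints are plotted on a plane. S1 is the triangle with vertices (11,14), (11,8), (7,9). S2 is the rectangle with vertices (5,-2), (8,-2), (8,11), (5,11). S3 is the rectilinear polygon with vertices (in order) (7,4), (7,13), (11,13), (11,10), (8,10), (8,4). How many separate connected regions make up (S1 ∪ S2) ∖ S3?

3

(S1 ∪ S2) ∖ S3 splits into 3 disjoint pieces (area 4.875, area 32, area 0.4).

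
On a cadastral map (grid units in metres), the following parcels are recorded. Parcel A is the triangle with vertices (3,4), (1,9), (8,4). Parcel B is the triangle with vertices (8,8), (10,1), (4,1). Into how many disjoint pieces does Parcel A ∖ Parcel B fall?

Parcel A ∖ Parcel B is a single connected region.

1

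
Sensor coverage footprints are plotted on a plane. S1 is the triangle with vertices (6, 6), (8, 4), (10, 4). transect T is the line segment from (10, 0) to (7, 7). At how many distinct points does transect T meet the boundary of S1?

2

The segment meets the boundary at (7.818,5.091), (8.286,4).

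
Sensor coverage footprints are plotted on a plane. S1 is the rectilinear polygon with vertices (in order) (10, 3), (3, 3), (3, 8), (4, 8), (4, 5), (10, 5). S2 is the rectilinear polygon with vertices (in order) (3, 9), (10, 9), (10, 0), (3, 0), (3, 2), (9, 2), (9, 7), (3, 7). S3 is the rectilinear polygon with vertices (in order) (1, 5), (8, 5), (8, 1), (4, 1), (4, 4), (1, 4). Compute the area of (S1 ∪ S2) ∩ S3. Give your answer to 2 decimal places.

|S1 ∪ S2| = 47.
|(S1 ∪ S2) ∩ S3| = 13.00.

13.00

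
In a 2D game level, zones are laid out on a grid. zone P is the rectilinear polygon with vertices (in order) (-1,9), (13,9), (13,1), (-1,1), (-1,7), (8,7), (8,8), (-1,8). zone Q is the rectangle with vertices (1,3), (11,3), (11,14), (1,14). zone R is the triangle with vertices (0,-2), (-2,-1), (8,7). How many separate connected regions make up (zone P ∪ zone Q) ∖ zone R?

(zone P ∪ zone Q) ∖ zone R is a single connected region.

1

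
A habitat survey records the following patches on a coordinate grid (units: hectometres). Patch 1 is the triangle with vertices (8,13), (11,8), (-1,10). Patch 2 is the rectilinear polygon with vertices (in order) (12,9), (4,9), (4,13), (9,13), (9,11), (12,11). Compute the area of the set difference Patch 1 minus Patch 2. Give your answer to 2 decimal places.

8.98

|Patch 1| = 27, |Patch 1∩Patch 2| = 18.0167.
|Patch 1 ∖ Patch 2| = |Patch 1| − |Patch 1∩Patch 2| = 27 − 18.0167 = 8.98.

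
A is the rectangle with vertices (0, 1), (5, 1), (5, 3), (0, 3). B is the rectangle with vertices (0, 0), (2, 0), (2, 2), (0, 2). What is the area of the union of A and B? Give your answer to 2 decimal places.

12.00

By inclusion–exclusion:
Individual areas: |A| = 10, |B| = 4.
|A∩B|: x∈[0,2], y∈[1,2] → 2·1 = 2.
|A ∪ B| = 14 − 2 = 12.00.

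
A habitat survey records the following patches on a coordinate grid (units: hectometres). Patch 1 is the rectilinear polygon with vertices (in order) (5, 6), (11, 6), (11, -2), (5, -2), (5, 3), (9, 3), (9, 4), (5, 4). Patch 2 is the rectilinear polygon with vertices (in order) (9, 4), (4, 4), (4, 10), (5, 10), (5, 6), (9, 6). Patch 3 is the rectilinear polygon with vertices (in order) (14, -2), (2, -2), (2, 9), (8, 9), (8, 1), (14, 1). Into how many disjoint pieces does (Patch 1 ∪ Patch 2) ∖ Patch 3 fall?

(Patch 1 ∪ Patch 2) ∖ Patch 3 splits into 2 disjoint pieces (area 14, area 1).

2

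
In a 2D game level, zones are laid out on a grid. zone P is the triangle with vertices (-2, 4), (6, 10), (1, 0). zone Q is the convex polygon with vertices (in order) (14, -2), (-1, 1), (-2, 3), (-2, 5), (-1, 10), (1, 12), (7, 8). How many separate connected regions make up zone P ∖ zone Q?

zone P ∖ zone Q splits into 2 disjoint pieces (area 0.2941, area 0.2406).

2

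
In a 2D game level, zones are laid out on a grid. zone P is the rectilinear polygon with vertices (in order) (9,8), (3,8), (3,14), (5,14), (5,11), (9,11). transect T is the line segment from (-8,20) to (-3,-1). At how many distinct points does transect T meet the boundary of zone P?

The segment lies entirely outside zone P and never meets its boundary.

0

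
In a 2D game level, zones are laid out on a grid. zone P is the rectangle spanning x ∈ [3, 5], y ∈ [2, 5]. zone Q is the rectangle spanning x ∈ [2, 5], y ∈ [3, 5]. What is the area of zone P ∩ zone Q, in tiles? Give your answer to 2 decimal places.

4.00

|zone P∩zone Q|: x∈[3,5], y∈[3,5] → 2·2 = 4.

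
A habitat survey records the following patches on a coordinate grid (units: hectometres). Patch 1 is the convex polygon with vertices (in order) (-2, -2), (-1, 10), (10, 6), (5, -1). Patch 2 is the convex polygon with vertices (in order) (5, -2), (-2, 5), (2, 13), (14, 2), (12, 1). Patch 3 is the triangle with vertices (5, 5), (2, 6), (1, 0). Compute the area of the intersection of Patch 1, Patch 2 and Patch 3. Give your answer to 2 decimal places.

8.90

The intersection is the polygon with vertices (1.286,1.714), (2,6), (5,5), (1.889,1.111).
By the shoelace formula its area is 8.90.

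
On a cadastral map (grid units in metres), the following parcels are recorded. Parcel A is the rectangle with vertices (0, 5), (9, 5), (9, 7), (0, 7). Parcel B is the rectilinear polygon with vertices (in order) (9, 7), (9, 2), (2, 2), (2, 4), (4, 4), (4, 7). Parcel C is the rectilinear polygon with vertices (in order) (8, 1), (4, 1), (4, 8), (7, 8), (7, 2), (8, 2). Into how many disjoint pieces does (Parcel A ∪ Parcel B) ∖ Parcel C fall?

3

(Parcel A ∪ Parcel B) ∖ Parcel C splits into 3 disjoint pieces (area 10, area 4, area 8).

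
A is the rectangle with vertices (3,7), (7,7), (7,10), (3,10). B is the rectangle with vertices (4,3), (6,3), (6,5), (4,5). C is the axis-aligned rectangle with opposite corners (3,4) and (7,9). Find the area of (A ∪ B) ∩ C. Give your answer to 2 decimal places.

10.00

|A ∪ B| = 16.
|(A ∪ B) ∩ C| = 10.00.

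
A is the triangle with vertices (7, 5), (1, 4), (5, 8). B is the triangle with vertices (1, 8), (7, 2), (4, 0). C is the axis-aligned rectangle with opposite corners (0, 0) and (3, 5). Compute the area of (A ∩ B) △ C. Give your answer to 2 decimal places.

|A ∩ B| = 2.2154.
|(A ∩ B) ∩ C| = 0.5306.
|(A ∩ B) △ C| = 2.2154 + 15 − 1.0613 = 16.15.

16.15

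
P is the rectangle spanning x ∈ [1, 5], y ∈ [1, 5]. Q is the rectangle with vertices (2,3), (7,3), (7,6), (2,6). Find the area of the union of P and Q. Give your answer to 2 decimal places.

By inclusion–exclusion:
Individual areas: |P| = 16, |Q| = 15.
|P∩Q|: x∈[2,5], y∈[3,5] → 3·2 = 6.
|P ∪ Q| = 31 − 6 = 25.00.

25.00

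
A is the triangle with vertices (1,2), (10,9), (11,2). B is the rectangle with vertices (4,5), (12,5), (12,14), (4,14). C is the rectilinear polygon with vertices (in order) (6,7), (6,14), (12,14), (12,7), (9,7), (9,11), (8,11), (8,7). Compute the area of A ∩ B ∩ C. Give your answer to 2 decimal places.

2.02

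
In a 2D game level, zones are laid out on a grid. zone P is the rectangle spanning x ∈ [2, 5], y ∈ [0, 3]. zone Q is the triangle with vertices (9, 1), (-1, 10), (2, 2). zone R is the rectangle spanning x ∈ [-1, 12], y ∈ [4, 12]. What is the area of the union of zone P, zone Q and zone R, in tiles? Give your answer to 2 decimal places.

122.61

By inclusion–exclusion:
Individual areas: |zone P| = 9, |zone Q| = 26.5, |zone R| = 104.
|zone P∩zone Q| = 3.6429.
|zone P∩zone R| = 0 (no overlap).
|zone Q∩zone R| = 13.25.
|zone P∩zone Q∩zone R| = 0.
|zone P ∪ zone Q ∪ zone R| = 139.5 − 16.8929 + 0 = 122.61.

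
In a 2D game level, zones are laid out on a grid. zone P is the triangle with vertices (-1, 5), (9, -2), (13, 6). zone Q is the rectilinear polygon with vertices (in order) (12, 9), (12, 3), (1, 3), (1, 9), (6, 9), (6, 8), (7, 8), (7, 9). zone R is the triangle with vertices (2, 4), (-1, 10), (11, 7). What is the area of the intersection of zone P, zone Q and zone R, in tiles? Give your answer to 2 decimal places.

The intersection is the polygon with vertices (6.636,5.545), (2,4), (1.414,5.172).
By the shoelace formula its area is 3.17.

3.17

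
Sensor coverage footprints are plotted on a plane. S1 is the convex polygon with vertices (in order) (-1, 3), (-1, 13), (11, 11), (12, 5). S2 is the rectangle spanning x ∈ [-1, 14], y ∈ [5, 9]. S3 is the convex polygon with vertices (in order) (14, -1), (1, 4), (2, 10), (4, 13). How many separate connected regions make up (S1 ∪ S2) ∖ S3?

2

(S1 ∪ S2) ∖ S3 splits into 2 disjoint pieces (area 27.2624, area 36.2031).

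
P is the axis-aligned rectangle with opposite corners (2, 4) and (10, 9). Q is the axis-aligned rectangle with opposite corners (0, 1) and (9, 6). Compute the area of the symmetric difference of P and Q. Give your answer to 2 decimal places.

|P∩Q|: x∈[2,9], y∈[4,6] → 7·2 = 14.
|P △ Q| = |P| + |Q| − 2·|P∩Q| = 40 + 45 − 28 = 57.00.

57.00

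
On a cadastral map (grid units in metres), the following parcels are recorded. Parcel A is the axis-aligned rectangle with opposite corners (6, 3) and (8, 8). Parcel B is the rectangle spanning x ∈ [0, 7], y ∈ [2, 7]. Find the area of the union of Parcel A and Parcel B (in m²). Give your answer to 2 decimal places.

41.00

By inclusion–exclusion:
Individual areas: |Parcel A| = 10, |Parcel B| = 35.
|Parcel A∩Parcel B|: x∈[6,7], y∈[3,7] → 1·4 = 4.
|Parcel A ∪ Parcel B| = 45 − 4 = 41.00.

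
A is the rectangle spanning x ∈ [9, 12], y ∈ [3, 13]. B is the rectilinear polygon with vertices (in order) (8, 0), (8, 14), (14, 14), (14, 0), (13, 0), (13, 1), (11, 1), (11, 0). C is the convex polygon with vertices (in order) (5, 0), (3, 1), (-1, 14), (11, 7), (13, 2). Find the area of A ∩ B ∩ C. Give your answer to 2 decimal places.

The intersection is the polygon with vertices (9,8.167), (11,7), (12,4.5), (12,3), (9,3).
By the shoelace formula its area is 11.92.

11.92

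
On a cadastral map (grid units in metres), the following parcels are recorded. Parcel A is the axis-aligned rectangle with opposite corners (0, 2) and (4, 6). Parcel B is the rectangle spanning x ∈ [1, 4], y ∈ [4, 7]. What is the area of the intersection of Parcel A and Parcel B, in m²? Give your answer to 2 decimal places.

6.00

|Parcel A∩Parcel B|: x∈[1,4], y∈[4,6] → 3·2 = 6.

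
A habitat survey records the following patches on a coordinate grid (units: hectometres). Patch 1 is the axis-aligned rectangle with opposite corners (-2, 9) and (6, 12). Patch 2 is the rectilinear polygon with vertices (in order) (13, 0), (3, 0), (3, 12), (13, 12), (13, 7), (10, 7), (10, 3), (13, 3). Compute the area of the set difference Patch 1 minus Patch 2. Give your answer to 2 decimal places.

15.00

|Patch 1| = 24, |Patch 1∩Patch 2| = 9.
|Patch 1 ∖ Patch 2| = |Patch 1| − |Patch 1∩Patch 2| = 24 − 9 = 15.00.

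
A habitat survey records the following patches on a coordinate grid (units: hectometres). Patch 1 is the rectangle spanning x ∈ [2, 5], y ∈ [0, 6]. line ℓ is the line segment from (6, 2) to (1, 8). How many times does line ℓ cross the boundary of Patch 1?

The segment meets the boundary at (2.667,6), (5,3.2).

2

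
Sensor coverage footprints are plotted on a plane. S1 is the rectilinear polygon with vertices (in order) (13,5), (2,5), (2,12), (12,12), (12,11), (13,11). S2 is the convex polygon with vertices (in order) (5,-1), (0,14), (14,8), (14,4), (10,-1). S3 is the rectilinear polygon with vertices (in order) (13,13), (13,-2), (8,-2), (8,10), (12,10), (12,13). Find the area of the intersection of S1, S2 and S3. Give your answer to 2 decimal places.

The intersection is the polygon with vertices (13,8.429), (13,5), (8,5), (8,10), (9.333,10).
By the shoelace formula its area is 22.12.

22.12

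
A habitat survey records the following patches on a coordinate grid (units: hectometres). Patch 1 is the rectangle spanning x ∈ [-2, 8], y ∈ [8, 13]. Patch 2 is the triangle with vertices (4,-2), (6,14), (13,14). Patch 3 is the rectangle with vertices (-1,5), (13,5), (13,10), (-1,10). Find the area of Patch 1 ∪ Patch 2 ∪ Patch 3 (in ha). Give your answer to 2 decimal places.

130.28

By inclusion–exclusion:
Individual areas: |Patch 1| = 50, |Patch 2| = 56, |Patch 3| = 70.
|Patch 1∩Patch 2| = 12.1875.
|Patch 1∩Patch 3|: x∈[-1,8], y∈[8,10] → 9·2 = 18.
|Patch 2∩Patch 3| = 20.7812.
|Patch 1∩Patch 2∩Patch 3| = 5.25.
|Patch 1 ∪ Patch 2 ∪ Patch 3| = 176 − 50.9688 + 5.25 = 130.28.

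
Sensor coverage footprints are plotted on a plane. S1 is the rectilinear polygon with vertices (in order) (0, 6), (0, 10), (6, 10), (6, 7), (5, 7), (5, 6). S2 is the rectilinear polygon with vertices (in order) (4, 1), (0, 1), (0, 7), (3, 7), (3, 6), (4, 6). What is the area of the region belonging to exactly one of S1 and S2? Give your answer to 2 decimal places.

|S1| = 23, |S2| = 23, |S1∩S2| = 3.
|S1 △ S2| = |S1| + |S2| − 2·|S1∩S2| = 23 + 23 − 6 = 40.00.

40.00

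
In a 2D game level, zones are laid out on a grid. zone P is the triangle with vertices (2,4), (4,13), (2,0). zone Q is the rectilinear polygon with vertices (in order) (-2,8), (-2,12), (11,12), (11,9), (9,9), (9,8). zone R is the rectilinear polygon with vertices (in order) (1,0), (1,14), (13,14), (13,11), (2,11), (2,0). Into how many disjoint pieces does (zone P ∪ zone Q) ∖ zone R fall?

(zone P ∪ zone Q) ∖ zone R splits into 2 disjoint pieces (area 28.1453, area 12).

2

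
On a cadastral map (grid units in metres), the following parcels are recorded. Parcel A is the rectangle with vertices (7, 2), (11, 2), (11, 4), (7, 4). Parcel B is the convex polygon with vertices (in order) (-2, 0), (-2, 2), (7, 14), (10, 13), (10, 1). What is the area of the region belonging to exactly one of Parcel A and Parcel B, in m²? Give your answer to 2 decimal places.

102.50

|Parcel A| = 8, |Parcel B| = 106.5, |Parcel A∩Parcel B| = 6.
|Parcel A △ Parcel B| = |Parcel A| + |Parcel B| − 2·|Parcel A∩Parcel B| = 8 + 106.5 − 12 = 102.50.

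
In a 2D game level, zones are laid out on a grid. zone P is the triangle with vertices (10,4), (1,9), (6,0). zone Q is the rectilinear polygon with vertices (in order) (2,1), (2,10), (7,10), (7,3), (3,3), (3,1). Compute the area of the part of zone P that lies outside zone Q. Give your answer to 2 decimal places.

12.62

|zone P| = 28, |zone P∩zone Q| = 15.3778.
|zone P ∖ zone Q| = |zone P| − |zone P∩zone Q| = 28 − 15.3778 = 12.62.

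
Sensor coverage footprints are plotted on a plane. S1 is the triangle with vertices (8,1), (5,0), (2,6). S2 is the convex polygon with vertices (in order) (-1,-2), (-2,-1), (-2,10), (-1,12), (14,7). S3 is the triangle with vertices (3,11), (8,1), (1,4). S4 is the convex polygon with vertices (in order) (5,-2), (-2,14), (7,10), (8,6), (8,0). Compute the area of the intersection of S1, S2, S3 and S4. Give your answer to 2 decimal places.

4.62

The intersection is the polygon with vertices (5.667,2), (3.546,2.909), (2,6), (6.326,2.395).
By the shoelace formula its area is 4.62.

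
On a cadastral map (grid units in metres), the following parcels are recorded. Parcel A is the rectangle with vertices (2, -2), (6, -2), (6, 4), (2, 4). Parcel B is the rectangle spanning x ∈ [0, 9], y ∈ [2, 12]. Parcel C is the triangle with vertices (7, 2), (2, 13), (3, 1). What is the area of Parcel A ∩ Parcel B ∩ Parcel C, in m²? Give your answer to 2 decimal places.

6.33

The intersection is the polygon with vertices (6,4), (6,2), (2.917,2), (2.75,4).
By the shoelace formula its area is 6.33.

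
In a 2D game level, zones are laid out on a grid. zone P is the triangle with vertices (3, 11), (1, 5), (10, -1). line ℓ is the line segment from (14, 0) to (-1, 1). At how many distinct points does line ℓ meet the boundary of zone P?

2

The segment meets the boundary at (7.889,0.407), (9.231,0.318).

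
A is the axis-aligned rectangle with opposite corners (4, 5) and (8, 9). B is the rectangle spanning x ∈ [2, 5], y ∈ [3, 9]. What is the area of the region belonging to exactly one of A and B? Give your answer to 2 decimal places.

26.00

|A∩B|: x∈[4,5], y∈[5,9] → 1·4 = 4.
|A △ B| = |A| + |B| − 2·|A∩B| = 16 + 18 − 8 = 26.00.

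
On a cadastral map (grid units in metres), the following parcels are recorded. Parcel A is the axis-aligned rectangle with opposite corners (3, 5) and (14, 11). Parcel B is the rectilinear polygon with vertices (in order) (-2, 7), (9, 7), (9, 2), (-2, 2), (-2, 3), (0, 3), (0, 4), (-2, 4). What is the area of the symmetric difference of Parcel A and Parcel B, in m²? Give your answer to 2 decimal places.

95.00

|Parcel A| = 66, |Parcel B| = 53, |Parcel A∩Parcel B| = 12.
|Parcel A △ Parcel B| = |Parcel A| + |Parcel B| − 2·|Parcel A∩Parcel B| = 66 + 53 − 24 = 95.00.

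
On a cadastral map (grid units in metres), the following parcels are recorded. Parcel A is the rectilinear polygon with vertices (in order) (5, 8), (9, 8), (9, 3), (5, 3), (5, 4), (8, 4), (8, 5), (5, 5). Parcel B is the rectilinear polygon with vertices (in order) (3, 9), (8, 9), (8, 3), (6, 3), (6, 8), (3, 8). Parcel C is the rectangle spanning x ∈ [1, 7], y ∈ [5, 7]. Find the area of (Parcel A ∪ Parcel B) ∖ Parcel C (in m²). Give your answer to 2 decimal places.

|Parcel A ∪ Parcel B| = 24.
|(Parcel A ∪ Parcel B) ∩ Parcel C| = 4.
|(Parcel A ∪ Parcel B) ∖ Parcel C| = 24 − 4 = 20.00.

20.00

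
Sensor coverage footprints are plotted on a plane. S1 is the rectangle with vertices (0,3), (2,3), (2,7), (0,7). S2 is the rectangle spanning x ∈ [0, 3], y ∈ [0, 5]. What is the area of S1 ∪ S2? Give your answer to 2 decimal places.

By inclusion–exclusion:
Individual areas: |S1| = 8, |S2| = 15.
|S1∩S2|: x∈[0,2], y∈[3,5] → 2·2 = 4.
|S1 ∪ S2| = 23 − 4 = 19.00.

19.00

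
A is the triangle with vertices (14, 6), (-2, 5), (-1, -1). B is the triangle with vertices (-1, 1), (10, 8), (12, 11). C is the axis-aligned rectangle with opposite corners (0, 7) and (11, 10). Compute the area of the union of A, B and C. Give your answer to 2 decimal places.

By inclusion–exclusion:
Individual areas: |A| = 48.5, |B| = 9.5, |C| = 33.
|A∩B| = 2.7034.
|A∩C| = 0.
|B∩C| = 4.2143.
|A∩B∩C| = 0.
|A ∪ B ∪ C| = 91 − 6.9177 + 0 = 84.08.

84.08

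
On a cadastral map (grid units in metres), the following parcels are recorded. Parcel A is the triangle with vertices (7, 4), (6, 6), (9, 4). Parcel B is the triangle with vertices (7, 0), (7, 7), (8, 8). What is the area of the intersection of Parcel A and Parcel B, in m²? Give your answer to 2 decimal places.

The intersection is the polygon with vertices (7.615,4.923), (7.5,4), (7,4), (7,5.333).
By the shoelace formula its area is 0.64.

0.64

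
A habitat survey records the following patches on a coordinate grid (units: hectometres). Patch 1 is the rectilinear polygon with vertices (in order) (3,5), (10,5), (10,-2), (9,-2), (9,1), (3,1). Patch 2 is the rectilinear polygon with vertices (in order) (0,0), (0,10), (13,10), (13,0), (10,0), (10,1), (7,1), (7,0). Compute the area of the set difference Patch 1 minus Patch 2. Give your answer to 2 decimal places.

3.00

|Patch 1| = 31, |Patch 1∩Patch 2| = 28.
|Patch 1 ∖ Patch 2| = |Patch 1| − |Patch 1∩Patch 2| = 31 − 28 = 3.00.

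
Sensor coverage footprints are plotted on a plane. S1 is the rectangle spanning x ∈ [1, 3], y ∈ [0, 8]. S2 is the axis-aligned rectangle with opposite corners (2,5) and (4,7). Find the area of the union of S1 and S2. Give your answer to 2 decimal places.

By inclusion–exclusion:
Individual areas: |S1| = 16, |S2| = 4.
|S1∩S2|: x∈[2,3], y∈[5,7] → 1·2 = 2.
|S1 ∪ S2| = 20 − 2 = 18.00.

18.00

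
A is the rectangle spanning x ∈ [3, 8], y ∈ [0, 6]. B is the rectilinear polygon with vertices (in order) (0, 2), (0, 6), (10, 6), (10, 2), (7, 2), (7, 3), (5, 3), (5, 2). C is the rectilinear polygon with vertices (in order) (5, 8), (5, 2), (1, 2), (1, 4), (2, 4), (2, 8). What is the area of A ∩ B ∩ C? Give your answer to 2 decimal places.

8.00

The intersection is the polygon with vertices (5,2), (3,2), (3,6), (5,6), (5,3).
By the shoelace formula its area is 8.00.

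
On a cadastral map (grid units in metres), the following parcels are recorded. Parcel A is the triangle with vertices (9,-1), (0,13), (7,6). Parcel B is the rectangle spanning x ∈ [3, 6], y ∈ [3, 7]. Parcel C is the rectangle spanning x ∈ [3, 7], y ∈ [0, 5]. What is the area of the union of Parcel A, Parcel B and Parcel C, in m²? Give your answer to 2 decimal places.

By inclusion–exclusion:
Individual areas: |Parcel A| = 17.5, |Parcel B| = 12, |Parcel C| = 20.
|Parcel A∩Parcel B| = 3.5714.
|Parcel A∩Parcel C| = 2.6825.
|Parcel B∩Parcel C|: x∈[3,6], y∈[3,5] → 3·2 = 6.
|Parcel A∩Parcel B∩Parcel C| = 0.5714.
|Parcel A ∪ Parcel B ∪ Parcel C| = 49.5 − 12.254 + 0.5714 = 37.82.

37.82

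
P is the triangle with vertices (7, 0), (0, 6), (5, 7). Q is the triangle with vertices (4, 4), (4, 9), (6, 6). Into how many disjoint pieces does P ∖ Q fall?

P ∖ Q is a single connected region.

1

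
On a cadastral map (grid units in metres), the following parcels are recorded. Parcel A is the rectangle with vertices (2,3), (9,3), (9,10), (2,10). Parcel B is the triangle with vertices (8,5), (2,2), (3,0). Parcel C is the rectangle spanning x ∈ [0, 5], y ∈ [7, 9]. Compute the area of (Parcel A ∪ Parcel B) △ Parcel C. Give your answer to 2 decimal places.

|Parcel A ∪ Parcel B| = 54.5.
|(Parcel A ∪ Parcel B) ∩ Parcel C| = 6.
|(Parcel A ∪ Parcel B) △ Parcel C| = 54.5 + 10 − 12 = 52.50.

52.50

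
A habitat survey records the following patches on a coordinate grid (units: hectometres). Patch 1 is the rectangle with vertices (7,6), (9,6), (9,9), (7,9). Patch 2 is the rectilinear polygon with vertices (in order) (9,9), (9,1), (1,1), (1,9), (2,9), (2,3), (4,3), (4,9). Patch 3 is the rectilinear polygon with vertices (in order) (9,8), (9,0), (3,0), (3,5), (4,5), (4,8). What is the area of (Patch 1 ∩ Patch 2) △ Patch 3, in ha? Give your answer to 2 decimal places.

43.00

|Patch 1 ∩ Patch 2| = 6.
|(Patch 1 ∩ Patch 2) ∩ Patch 3| = 4.
|(Patch 1 ∩ Patch 2) △ Patch 3| = 6 + 45 − 8 = 43.00.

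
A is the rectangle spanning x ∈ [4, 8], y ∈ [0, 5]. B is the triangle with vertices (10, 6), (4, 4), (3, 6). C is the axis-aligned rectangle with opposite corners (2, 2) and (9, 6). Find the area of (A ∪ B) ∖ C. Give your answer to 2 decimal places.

|A ∪ B| = 25.5.
|(A ∪ B) ∩ C| = 17.3333.
|(A ∪ B) ∖ C| = 25.5 − 17.3333 = 8.17.

8.17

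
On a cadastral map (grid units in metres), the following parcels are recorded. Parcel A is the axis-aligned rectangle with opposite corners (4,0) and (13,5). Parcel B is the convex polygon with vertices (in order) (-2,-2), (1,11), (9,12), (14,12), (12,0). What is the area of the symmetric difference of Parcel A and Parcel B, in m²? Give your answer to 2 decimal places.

128.33

|Parcel A| = 45, |Parcel B| = 167.5, |Parcel A∩Parcel B| = 42.0833.
|Parcel A △ Parcel B| = |Parcel A| + |Parcel B| − 2·|Parcel A∩Parcel B| = 45 + 167.5 − 84.1667 = 128.33.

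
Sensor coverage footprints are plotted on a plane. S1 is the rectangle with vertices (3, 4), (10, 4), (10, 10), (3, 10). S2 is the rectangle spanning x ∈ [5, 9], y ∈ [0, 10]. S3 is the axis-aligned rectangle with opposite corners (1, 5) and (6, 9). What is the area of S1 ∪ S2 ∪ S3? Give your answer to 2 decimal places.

By inclusion–exclusion:
Individual areas: |S1| = 42, |S2| = 40, |S3| = 20.
|S1∩S2|: x∈[5,9], y∈[4,10] → 4·6 = 24.
|S1∩S3|: x∈[3,6], y∈[5,9] → 3·4 = 12.
|S2∩S3|: x∈[5,6], y∈[5,9] → 1·4 = 4.
|S1∩S2∩S3| = 4.
|S1 ∪ S2 ∪ S3| = 102 − 40 + 4 = 66.00.

66.00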